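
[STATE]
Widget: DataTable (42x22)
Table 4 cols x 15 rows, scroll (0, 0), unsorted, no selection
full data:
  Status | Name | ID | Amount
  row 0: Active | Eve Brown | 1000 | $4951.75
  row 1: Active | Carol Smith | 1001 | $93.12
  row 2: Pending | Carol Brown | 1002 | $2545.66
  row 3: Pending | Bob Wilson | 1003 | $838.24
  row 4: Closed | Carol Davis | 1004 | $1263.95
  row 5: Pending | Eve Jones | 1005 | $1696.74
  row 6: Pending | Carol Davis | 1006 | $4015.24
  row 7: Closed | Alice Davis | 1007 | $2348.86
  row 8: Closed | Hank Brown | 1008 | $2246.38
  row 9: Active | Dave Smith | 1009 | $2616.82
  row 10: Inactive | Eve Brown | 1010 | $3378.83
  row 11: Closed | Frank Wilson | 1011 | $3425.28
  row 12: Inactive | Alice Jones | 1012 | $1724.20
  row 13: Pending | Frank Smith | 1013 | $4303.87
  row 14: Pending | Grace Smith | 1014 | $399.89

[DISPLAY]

Status  │Name        │ID  │Amount         
────────┼────────────┼────┼────────       
Active  │Eve Brown   │1000│$4951.75       
Active  │Carol Smith │1001│$93.12         
Pending │Carol Brown │1002│$2545.66       
Pending │Bob Wilson  │1003│$838.24        
Closed  │Carol Davis │1004│$1263.95       
Pending │Eve Jones   │1005│$1696.74       
Pending │Carol Davis │1006│$4015.24       
Closed  │Alice Davis │1007│$2348.86       
Closed  │Hank Brown  │1008│$2246.38       
Active  │Dave Smith  │1009│$2616.82       
Inactive│Eve Brown   │1010│$3378.83       
Closed  │Frank Wilson│1011│$3425.28       
Inactive│Alice Jones │1012│$1724.20       
Pending │Frank Smith │1013│$4303.87       
Pending │Grace Smith │1014│$399.89        
                                          
                                          
                                          
                                          
                                          


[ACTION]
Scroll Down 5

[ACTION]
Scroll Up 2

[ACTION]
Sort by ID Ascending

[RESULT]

Status  │Name        │ID ▲│Amount         
────────┼────────────┼────┼────────       
Active  │Eve Brown   │1000│$4951.75       
Active  │Carol Smith │1001│$93.12         
Pending │Carol Brown │1002│$2545.66       
Pending │Bob Wilson  │1003│$838.24        
Closed  │Carol Davis │1004│$1263.95       
Pending │Eve Jones   │1005│$1696.74       
Pending │Carol Davis │1006│$4015.24       
Closed  │Alice Davis │1007│$2348.86       
Closed  │Hank Brown  │1008│$2246.38       
Active  │Dave Smith  │1009│$2616.82       
Inactive│Eve Brown   │1010│$3378.83       
Closed  │Frank Wilson│1011│$3425.28       
Inactive│Alice Jones │1012│$1724.20       
Pending │Frank Smith │1013│$4303.87       
Pending │Grace Smith │1014│$399.89        
                                          
                                          
                                          
                                          
                                          


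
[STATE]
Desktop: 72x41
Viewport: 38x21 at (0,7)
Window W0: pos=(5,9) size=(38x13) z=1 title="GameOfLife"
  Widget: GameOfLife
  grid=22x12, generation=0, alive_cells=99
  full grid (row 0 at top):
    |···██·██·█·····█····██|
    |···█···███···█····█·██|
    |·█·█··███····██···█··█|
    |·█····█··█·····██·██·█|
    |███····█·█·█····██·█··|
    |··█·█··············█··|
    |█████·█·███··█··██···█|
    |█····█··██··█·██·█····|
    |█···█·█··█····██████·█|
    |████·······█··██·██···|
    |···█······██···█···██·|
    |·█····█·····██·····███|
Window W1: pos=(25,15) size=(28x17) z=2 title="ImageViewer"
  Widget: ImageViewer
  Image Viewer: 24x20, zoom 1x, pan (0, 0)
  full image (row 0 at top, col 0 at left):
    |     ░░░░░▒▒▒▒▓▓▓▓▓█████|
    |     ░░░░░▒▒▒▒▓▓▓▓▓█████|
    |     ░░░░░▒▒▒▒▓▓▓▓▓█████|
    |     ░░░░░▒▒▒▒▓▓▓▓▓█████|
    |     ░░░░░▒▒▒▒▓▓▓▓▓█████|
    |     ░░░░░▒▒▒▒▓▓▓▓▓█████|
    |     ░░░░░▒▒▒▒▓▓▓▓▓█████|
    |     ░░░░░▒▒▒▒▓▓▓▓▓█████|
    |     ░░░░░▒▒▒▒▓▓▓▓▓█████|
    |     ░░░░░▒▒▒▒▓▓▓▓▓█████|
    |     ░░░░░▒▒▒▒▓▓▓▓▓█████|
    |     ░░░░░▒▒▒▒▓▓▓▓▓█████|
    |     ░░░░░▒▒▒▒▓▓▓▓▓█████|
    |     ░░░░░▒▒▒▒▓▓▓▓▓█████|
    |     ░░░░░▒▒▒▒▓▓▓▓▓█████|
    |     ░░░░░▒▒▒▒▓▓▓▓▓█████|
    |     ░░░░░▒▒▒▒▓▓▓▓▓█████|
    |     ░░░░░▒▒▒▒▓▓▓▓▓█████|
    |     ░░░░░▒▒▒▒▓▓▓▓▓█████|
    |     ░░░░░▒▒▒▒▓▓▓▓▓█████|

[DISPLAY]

                                      
                                      
     ┏━━━━━━━━━━━━━━━━━━━━━━━━━━━━━━━━
     ┃ GameOfLife                     
     ┠────────────────────────────────
     ┃Gen: 0                          
     ┃·█·█··███····██···█··█          
     ┃·█····█··█·····██·██·█          
     ┃███····█·█·█····██·┏━━━━━━━━━━━━
     ┃··█·█··············┃ ImageViewer
     ┃█████·█·███··█··██·┠────────────
     ┃█····█··██··█·██·█·┃     ░░░░░▒▒
     ┃█···█·█··█····█████┃     ░░░░░▒▒
     ┃████·······█··██·██┃     ░░░░░▒▒
     ┗━━━━━━━━━━━━━━━━━━━┃     ░░░░░▒▒
                         ┃     ░░░░░▒▒
                         ┃     ░░░░░▒▒
                         ┃     ░░░░░▒▒
                         ┃     ░░░░░▒▒
                         ┃     ░░░░░▒▒
                         ┃     ░░░░░▒▒


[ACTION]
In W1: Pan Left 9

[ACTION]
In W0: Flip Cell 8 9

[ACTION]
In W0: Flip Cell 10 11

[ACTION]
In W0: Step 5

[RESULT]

                                      
                                      
     ┏━━━━━━━━━━━━━━━━━━━━━━━━━━━━━━━━
     ┃ GameOfLife                     
     ┠────────────────────────────────
     ┃Gen: 5                          
     ┃···███·····██·█····██·          
     ┃··········█···██······          
     ┃·········███·██····┏━━━━━━━━━━━━
     ┃·········█·····█···┃ ImageViewer
     ┃········█····████·█┠────────────
     ┃██··███······█·····┃     ░░░░░▒▒
     ┃···█···············┃     ░░░░░▒▒
     ┃██··█·█········█··█┃     ░░░░░▒▒
     ┗━━━━━━━━━━━━━━━━━━━┃     ░░░░░▒▒
                         ┃     ░░░░░▒▒
                         ┃     ░░░░░▒▒
                         ┃     ░░░░░▒▒
                         ┃     ░░░░░▒▒
                         ┃     ░░░░░▒▒
                         ┃     ░░░░░▒▒


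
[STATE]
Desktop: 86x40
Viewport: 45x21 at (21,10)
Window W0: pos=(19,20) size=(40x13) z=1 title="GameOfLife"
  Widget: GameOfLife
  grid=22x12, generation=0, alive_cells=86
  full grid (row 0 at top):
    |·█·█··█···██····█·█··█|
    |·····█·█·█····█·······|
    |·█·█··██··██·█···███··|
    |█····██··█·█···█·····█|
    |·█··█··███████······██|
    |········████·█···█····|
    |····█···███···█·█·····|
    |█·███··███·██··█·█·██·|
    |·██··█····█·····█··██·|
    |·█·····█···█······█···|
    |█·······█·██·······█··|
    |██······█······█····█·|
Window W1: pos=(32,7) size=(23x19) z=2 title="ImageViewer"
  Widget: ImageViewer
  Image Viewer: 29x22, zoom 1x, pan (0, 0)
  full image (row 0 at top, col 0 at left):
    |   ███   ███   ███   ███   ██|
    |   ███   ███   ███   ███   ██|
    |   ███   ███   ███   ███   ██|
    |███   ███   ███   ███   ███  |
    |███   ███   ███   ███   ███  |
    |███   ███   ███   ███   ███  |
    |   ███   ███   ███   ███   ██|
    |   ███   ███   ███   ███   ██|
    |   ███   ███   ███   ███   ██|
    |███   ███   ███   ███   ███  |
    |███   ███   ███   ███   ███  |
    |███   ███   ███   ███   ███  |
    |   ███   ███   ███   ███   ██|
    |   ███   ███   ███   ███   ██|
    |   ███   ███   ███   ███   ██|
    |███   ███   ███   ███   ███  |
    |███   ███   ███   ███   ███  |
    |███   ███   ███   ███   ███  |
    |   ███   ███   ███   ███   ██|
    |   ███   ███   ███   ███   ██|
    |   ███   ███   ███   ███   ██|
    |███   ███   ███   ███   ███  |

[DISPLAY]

           ┃   ███   ███   ███   ┃           
           ┃   ███   ███   ███   ┃           
           ┃   ███   ███   ███   ┃           
           ┃███   ███   ███   ███┃           
           ┃███   ███   ███   ███┃           
           ┃███   ███   ███   ███┃           
           ┃   ███   ███   ███   ┃           
           ┃   ███   ███   ███   ┃           
           ┃   ███   ███   ███   ┃           
           ┃███   ███   ███   ███┃           
━━━━━━━━━━━┃███   ███   ███   ███┃━━━┓       
GameOfLife ┃███   ███   ███   ███┃   ┃       
───────────┃   ███   ███   ███   ┃───┨       
en: 0      ┃   ███   ███   ███   ┃   ┃       
█·█··██··██┃   ███   ███   ███   ┃   ┃       
····██··█·█┗━━━━━━━━━━━━━━━━━━━━━┛   ┃       
█··█··███████······██                ┃       
·······████·█···█····                ┃       
···█···███···█·█·····                ┃       
·███··███·██··█·█·██·                ┃       
██··█····█·····█··██·                ┃       


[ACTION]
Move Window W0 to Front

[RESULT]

           ┃   ███   ███   ███   ┃           
           ┃   ███   ███   ███   ┃           
           ┃   ███   ███   ███   ┃           
           ┃███   ███   ███   ███┃           
           ┃███   ███   ███   ███┃           
           ┃███   ███   ███   ███┃           
           ┃   ███   ███   ███   ┃           
           ┃   ███   ███   ███   ┃           
           ┃   ███   ███   ███   ┃           
           ┃███   ███   ███   ███┃           
━━━━━━━━━━━━━━━━━━━━━━━━━━━━━━━━━━━━━┓       
GameOfLife                           ┃       
─────────────────────────────────────┨       
en: 0                                ┃       
█·█··██··██·█···███··                ┃       
····██··█·█···█·····█                ┃       
█··█··███████······██                ┃       
·······████·█···█····                ┃       
···█···███···█·█·····                ┃       
·███··███·██··█·█·██·                ┃       
██··█····█·····█··██·                ┃       


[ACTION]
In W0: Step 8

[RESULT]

           ┃   ███   ███   ███   ┃           
           ┃   ███   ███   ███   ┃           
           ┃   ███   ███   ███   ┃           
           ┃███   ███   ███   ███┃           
           ┃███   ███   ███   ███┃           
           ┃███   ███   ███   ███┃           
           ┃   ███   ███   ███   ┃           
           ┃   ███   ███   ███   ┃           
           ┃   ███   ███   ███   ┃           
           ┃███   ███   ███   ███┃           
━━━━━━━━━━━━━━━━━━━━━━━━━━━━━━━━━━━━━┓       
GameOfLife                           ┃       
─────────────────────────────────────┨       
en: 8                                ┃       
·█···████···█·█······                ┃       
····█····█···█·······                ┃       
····█················                ┃       
···█·······█··█······                ┃       
···█··█········███···                ┃       
··█·██····██····█····                ┃       
·█··██·········███···                ┃       


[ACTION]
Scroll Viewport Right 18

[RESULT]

   ███   ███   ┃                             
   ███   ███   ┃                             
   ███   ███   ┃                             
███   ███   ███┃                             
███   ███   ███┃                             
███   ███   ███┃                             
   ███   ███   ┃                             
   ███   ███   ┃                             
   ███   ███   ┃                             
███   ███   ███┃                             
━━━━━━━━━━━━━━━━━━━┓                         
                   ┃                         
───────────────────┨                         
                   ┃                         
···                ┃                         
···                ┃                         
···                ┃                         
···                ┃                         
···                ┃                         
···                ┃                         
···                ┃                         


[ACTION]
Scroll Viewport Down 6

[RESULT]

   ███   ███   ┃                             
   ███   ███   ┃                             
   ███   ███   ┃                             
███   ███   ███┃                             
━━━━━━━━━━━━━━━━━━━┓                         
                   ┃                         
───────────────────┨                         
                   ┃                         
···                ┃                         
···                ┃                         
···                ┃                         
···                ┃                         
···                ┃                         
···                ┃                         
···                ┃                         
···                ┃                         
━━━━━━━━━━━━━━━━━━━┛                         
                                             
                                             
                                             
                                             


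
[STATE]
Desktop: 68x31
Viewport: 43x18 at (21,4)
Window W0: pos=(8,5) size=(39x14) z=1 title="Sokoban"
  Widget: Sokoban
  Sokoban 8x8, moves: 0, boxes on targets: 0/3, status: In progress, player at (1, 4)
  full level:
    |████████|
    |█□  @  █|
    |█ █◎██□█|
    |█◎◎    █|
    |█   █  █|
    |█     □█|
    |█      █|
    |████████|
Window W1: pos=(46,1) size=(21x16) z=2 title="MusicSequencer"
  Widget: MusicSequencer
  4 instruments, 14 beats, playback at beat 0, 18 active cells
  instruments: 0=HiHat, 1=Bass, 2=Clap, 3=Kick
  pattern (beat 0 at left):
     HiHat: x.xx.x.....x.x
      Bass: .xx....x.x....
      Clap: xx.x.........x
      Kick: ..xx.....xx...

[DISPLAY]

                         ┃      ▼1234567890
━━━━━━━━━━━━━━━━━━━━━━━━━┃ HiHat█·██·█·····
                         ┃  Bass·██····█·█·
─────────────────────────┃  Clap██·█·······
                         ┃  Kick··██·····██
                         ┃                 
                         ┃                 
                         ┃                 
                         ┃                 
                         ┃                 
                         ┃                 
                         ┃                 
3                        ┗━━━━━━━━━━━━━━━━━
                         ┃                 
━━━━━━━━━━━━━━━━━━━━━━━━━┛                 
                                           
                                           
                                           


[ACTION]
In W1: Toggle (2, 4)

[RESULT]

                         ┃      ▼1234567890
━━━━━━━━━━━━━━━━━━━━━━━━━┃ HiHat█·██·█·····
                         ┃  Bass·██····█·█·
─────────────────────────┃  Clap██·██······
                         ┃  Kick··██·····██
                         ┃                 
                         ┃                 
                         ┃                 
                         ┃                 
                         ┃                 
                         ┃                 
                         ┃                 
3                        ┗━━━━━━━━━━━━━━━━━
                         ┃                 
━━━━━━━━━━━━━━━━━━━━━━━━━┛                 
                                           
                                           
                                           


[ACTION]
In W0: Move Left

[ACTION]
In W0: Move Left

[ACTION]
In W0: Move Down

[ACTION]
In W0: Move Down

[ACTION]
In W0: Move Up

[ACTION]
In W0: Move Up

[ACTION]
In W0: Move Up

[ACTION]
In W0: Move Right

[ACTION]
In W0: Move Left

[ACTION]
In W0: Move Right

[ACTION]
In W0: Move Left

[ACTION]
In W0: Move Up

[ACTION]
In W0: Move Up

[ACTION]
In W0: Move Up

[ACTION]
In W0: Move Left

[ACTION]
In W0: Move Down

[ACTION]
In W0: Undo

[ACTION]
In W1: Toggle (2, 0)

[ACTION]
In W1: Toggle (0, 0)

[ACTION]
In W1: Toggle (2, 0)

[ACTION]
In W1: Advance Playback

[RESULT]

                         ┃      0▼234567890
━━━━━━━━━━━━━━━━━━━━━━━━━┃ HiHat··██·█·····
                         ┃  Bass·██····█·█·
─────────────────────────┃  Clap██·██······
                         ┃  Kick··██·····██
                         ┃                 
                         ┃                 
                         ┃                 
                         ┃                 
                         ┃                 
                         ┃                 
                         ┃                 
3                        ┗━━━━━━━━━━━━━━━━━
                         ┃                 
━━━━━━━━━━━━━━━━━━━━━━━━━┛                 
                                           
                                           
                                           


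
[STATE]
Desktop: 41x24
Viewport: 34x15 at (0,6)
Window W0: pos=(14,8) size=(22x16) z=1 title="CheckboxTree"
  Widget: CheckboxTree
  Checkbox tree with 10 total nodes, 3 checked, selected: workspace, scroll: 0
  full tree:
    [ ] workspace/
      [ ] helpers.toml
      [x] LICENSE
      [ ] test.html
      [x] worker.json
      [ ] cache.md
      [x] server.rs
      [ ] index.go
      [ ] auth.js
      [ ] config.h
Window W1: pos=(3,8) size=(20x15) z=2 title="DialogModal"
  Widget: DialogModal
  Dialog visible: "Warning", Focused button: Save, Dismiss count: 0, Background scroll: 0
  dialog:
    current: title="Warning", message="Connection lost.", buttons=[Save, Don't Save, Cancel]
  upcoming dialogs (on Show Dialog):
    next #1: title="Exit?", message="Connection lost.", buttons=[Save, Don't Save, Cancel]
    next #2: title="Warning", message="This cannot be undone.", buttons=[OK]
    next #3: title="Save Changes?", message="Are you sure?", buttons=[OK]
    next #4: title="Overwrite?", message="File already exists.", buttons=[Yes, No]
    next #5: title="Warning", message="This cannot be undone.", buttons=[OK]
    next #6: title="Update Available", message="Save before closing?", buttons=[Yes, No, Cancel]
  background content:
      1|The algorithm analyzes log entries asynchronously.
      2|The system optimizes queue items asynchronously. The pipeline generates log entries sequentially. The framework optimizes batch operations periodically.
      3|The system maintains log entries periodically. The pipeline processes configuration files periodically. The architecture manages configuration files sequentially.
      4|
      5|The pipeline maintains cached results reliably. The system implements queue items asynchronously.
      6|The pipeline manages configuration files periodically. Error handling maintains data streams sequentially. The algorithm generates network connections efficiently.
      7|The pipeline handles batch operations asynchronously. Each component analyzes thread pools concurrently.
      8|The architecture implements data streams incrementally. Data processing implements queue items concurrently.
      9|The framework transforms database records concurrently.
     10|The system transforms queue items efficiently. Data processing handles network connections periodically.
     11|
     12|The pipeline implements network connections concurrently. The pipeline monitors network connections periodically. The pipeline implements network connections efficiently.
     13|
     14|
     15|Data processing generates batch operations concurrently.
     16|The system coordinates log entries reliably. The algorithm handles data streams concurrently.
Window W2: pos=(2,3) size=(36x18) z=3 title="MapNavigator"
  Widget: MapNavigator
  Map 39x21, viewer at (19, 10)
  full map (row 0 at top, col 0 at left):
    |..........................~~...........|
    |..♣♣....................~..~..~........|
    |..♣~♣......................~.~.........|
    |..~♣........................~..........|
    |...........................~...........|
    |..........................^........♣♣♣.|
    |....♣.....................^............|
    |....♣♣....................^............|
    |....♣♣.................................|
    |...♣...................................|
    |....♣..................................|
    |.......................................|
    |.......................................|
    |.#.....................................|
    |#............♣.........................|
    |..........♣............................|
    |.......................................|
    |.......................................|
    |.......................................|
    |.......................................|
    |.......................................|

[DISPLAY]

  ┃~♣........................~....
  ┃.........................~.....
  ┃........................^......
  ┃..♣.....................^......
  ┃..♣♣....................^......
  ┃..♣♣...........................
  ┃.♣.............................
  ┃..♣..............@.............
  ┃...............................
  ┃...............................
  ┃...............................
  ┃...........♣...................
  ┃........♣......................
  ┃...............................
  ┗━━━━━━━━━━━━━━━━━━━━━━━━━━━━━━━


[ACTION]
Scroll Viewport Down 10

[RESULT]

  ┃..♣.....................^......
  ┃..♣♣....................^......
  ┃..♣♣...........................
  ┃.♣.............................
  ┃..♣..............@.............
  ┃...............................
  ┃...............................
  ┃...............................
  ┃...........♣...................
  ┃........♣......................
  ┃...............................
  ┗━━━━━━━━━━━━━━━━━━━━━━━━━━━━━━━
   ┃                  ┃           
   ┗━━━━━━━━━━━━━━━━━━┛           
              ┗━━━━━━━━━━━━━━━━━━━


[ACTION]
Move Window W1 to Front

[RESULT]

  ┃┃ DialogModal      ┃....^......
  ┃┠──────────────────┨....^......
  ┃┃The algorithm anal┃...........
  ┃┃The system optimiz┃...........
  ┃┃The system maintai┃...........
  ┃┃  ┌────────────┐  ┃...........
  ┃┃Th│  Warning   │nt┃...........
  ┃┃Th│Connection l│ag┃...........
  ┃┃Th│[Save]  Don'│dl┃...........
  ┃┃Th└────────────┘ i┃...........
  ┃┃The framework tran┃...........
  ┗┃The system transfo┃━━━━━━━━━━━
   ┃                  ┃           
   ┗━━━━━━━━━━━━━━━━━━┛           
              ┗━━━━━━━━━━━━━━━━━━━


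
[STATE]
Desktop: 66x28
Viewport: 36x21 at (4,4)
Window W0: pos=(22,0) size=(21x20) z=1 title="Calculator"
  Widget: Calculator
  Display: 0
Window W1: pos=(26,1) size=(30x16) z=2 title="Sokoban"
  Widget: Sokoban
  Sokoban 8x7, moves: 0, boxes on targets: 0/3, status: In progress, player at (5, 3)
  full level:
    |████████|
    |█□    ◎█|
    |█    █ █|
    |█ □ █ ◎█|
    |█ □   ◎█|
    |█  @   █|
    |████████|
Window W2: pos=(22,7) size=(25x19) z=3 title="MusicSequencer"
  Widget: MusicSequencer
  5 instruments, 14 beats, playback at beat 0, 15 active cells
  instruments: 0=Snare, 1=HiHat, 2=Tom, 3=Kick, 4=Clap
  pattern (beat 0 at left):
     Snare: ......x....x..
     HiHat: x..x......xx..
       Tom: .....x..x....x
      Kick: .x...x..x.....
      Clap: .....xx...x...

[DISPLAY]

                  ┃┌──┃████████     
                  ┃│ 7┃█□    ◎█     
                  ┃├──┃█    █ █     
                  ┏━━━━━━━━━━━━━━━━━
                  ┃ MusicSequencer  
                  ┠─────────────────
                  ┃      ▼1234567890
                  ┃ Snare······█····
                  ┃ HiHat█··█······█
                  ┃   Tom·····█··█··
                  ┃  Kick·█···█··█··
                  ┃  Clap·····██···█
                  ┃                 
                  ┃                 
                  ┃                 
                  ┃                 
                  ┃                 
                  ┃                 
                  ┃                 
                  ┃                 
                  ┃                 


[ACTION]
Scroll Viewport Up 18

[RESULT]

                  ┏━━━━━━━━━━━━━━━━━
                  ┃ Ca┏━━━━━━━━━━━━━
                  ┠───┃ Sokoban     
                  ┃   ┠─────────────
                  ┃┌──┃████████     
                  ┃│ 7┃█□    ◎█     
                  ┃├──┃█    █ █     
                  ┏━━━━━━━━━━━━━━━━━
                  ┃ MusicSequencer  
                  ┠─────────────────
                  ┃      ▼1234567890
                  ┃ Snare······█····
                  ┃ HiHat█··█······█
                  ┃   Tom·····█··█··
                  ┃  Kick·█···█··█··
                  ┃  Clap·····██···█
                  ┃                 
                  ┃                 
                  ┃                 
                  ┃                 
                  ┃                 


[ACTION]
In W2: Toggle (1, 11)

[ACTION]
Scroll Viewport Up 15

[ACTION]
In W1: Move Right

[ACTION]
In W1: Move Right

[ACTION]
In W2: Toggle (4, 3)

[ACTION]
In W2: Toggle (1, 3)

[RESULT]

                  ┏━━━━━━━━━━━━━━━━━
                  ┃ Ca┏━━━━━━━━━━━━━
                  ┠───┃ Sokoban     
                  ┃   ┠─────────────
                  ┃┌──┃████████     
                  ┃│ 7┃█□    ◎█     
                  ┃├──┃█    █ █     
                  ┏━━━━━━━━━━━━━━━━━
                  ┃ MusicSequencer  
                  ┠─────────────────
                  ┃      ▼1234567890
                  ┃ Snare······█····
                  ┃ HiHat█·········█
                  ┃   Tom·····█··█··
                  ┃  Kick·█···█··█··
                  ┃  Clap···█·██···█
                  ┃                 
                  ┃                 
                  ┃                 
                  ┃                 
                  ┃                 


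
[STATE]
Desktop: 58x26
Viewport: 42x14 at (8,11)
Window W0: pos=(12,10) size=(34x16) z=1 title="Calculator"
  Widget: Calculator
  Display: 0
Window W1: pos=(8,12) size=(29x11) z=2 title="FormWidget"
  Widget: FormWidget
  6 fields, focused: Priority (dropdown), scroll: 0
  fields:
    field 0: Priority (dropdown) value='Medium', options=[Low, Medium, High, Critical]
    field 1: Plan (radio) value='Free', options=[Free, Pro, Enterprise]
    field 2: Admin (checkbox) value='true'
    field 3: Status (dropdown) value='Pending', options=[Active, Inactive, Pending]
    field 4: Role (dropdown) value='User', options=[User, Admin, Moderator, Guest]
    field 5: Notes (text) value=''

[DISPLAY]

    ┃ Calculator                     ┃    
┏━━━━━━━━━━━━━━━━━━━━━━━━━━━┓────────┨    
┃ FormWidget                ┃       0┃    
┠───────────────────────────┨        ┃    
┃> Priority:   [Medium    ▼]┃        ┃    
┃  Plan:       (●) Free  ( )┃        ┃    
┃  Admin:      [x]          ┃        ┃    
┃  Status:     [Pending   ▼]┃        ┃    
┃  Role:       [User      ▼]┃        ┃    
┃  Notes:      [           ]┃        ┃    
┃                           ┃        ┃    
┗━━━━━━━━━━━━━━━━━━━━━━━━━━━┛        ┃    
    ┃│ C │ MC│ MR│ M+│               ┃    
    ┃└───┴───┴───┴───┘               ┃    


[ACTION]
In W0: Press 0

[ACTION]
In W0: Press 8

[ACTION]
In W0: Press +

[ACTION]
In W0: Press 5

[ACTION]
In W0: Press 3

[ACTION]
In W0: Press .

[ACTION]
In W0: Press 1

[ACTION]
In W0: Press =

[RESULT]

    ┃ Calculator                     ┃    
┏━━━━━━━━━━━━━━━━━━━━━━━━━━━┓────────┨    
┃ FormWidget                ┃    61.1┃    
┠───────────────────────────┨        ┃    
┃> Priority:   [Medium    ▼]┃        ┃    
┃  Plan:       (●) Free  ( )┃        ┃    
┃  Admin:      [x]          ┃        ┃    
┃  Status:     [Pending   ▼]┃        ┃    
┃  Role:       [User      ▼]┃        ┃    
┃  Notes:      [           ]┃        ┃    
┃                           ┃        ┃    
┗━━━━━━━━━━━━━━━━━━━━━━━━━━━┛        ┃    
    ┃│ C │ MC│ MR│ M+│               ┃    
    ┃└───┴───┴───┴───┘               ┃    


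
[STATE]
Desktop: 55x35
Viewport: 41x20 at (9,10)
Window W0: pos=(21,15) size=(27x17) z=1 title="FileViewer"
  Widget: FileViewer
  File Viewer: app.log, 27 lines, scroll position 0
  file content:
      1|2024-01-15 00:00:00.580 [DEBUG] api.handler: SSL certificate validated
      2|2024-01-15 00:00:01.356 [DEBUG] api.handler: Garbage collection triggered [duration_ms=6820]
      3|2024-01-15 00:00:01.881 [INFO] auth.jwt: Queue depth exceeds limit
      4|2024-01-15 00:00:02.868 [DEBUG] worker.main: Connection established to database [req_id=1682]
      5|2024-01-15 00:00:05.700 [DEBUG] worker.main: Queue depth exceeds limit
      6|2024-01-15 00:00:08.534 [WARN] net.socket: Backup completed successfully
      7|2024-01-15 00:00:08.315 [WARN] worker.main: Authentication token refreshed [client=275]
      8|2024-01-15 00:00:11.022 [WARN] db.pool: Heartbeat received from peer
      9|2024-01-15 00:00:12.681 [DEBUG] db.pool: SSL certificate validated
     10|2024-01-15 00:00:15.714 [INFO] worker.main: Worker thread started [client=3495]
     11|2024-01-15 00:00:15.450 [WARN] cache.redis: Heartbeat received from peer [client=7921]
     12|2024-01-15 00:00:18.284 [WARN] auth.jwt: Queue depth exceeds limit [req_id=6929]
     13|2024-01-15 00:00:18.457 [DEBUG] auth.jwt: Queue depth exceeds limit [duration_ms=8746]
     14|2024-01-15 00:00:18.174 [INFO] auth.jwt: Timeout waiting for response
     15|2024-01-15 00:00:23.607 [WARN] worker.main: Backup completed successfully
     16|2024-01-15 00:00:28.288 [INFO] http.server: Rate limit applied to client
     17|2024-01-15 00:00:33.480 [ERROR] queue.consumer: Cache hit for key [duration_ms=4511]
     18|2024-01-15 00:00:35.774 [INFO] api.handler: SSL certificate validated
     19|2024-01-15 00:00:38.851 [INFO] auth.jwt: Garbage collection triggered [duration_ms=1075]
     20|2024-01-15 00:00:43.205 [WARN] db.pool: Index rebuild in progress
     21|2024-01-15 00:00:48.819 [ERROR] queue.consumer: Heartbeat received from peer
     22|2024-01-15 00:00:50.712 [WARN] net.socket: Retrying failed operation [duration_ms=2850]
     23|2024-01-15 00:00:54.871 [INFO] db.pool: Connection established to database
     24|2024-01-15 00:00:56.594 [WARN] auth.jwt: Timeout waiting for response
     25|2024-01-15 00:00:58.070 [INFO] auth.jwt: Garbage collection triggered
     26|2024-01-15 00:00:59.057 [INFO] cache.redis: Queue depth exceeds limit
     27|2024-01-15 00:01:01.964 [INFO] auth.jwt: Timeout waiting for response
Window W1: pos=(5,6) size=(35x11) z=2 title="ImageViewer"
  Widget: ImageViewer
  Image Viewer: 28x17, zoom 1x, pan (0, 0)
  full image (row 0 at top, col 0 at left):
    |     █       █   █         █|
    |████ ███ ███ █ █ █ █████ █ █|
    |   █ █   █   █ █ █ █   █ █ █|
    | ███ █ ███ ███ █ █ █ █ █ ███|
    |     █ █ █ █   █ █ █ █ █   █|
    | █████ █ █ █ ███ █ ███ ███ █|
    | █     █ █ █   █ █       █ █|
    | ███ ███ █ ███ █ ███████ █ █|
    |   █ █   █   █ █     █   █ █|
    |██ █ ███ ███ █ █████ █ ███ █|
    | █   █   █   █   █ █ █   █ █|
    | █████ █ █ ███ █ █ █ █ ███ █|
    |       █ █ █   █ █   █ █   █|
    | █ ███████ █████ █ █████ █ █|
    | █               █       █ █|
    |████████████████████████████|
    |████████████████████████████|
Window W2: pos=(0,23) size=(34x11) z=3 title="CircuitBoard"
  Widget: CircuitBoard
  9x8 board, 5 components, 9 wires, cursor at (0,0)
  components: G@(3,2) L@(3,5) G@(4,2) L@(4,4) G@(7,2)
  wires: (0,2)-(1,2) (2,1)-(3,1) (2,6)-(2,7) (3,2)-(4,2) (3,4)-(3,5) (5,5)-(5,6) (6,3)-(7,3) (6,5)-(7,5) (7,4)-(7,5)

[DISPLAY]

█ ███ ███ █ █ █ █████ █ █     ┃          
█ █   █   █ █ █ █   █ █ █     ┃          
█ █ ███ ███ █ █ █ █ █ ███     ┃          
  █ █ █ █   █ █ █ █ █   █     ┃          
███ █ █ █ ███ █ ███ ███ █     ┃          
    █ █ █   █ █       █ █     ┃━━━━━━━┓  
━━━━━━━━━━━━━━━━━━━━━━━━━━━━━━┛       ┃  
            ┠─────────────────────────┨  
            ┃2024-01-15 00:00:00.580 ▲┃  
            ┃2024-01-15 00:00:01.356 █┃  
            ┃2024-01-15 00:00:01.881 ░┃  
            ┃2024-01-15 00:00:02.868 ░┃  
            ┃2024-01-15 00:00:05.700 ░┃  
━━━━━━━━━━━━━━━━━━━━━━━━┓0:00:08.534 ░┃  
Board                   ┃0:00:08.315 ░┃  
────────────────────────┨0:00:11.022 ░┃  
 3 4 5 6 7 8            ┃0:00:12.681 ░┃  
    ·                   ┃0:00:15.714 ░┃  
    │                   ┃0:00:15.450 ░┃  
    ·                   ┃0:00:18.284 ░┃  


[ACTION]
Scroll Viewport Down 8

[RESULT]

    █ █ █   █ █       █ █     ┃━━━━━━━┓  
━━━━━━━━━━━━━━━━━━━━━━━━━━━━━━┛       ┃  
            ┠─────────────────────────┨  
            ┃2024-01-15 00:00:00.580 ▲┃  
            ┃2024-01-15 00:00:01.356 █┃  
            ┃2024-01-15 00:00:01.881 ░┃  
            ┃2024-01-15 00:00:02.868 ░┃  
            ┃2024-01-15 00:00:05.700 ░┃  
━━━━━━━━━━━━━━━━━━━━━━━━┓0:00:08.534 ░┃  
Board                   ┃0:00:08.315 ░┃  
────────────────────────┨0:00:11.022 ░┃  
 3 4 5 6 7 8            ┃0:00:12.681 ░┃  
    ·                   ┃0:00:15.714 ░┃  
    │                   ┃0:00:15.450 ░┃  
    ·                   ┃0:00:18.284 ░┃  
                        ┃0:00:18.457 ▼┃  
·                   · ─ ┃━━━━━━━━━━━━━┛  
│                       ┃                
━━━━━━━━━━━━━━━━━━━━━━━━┛                
                                         


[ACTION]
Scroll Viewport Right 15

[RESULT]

 █ █   █ █       █ █     ┃━━━━━━━┓       
━━━━━━━━━━━━━━━━━━━━━━━━━┛       ┃       
       ┠─────────────────────────┨       
       ┃2024-01-15 00:00:00.580 ▲┃       
       ┃2024-01-15 00:00:01.356 █┃       
       ┃2024-01-15 00:00:01.881 ░┃       
       ┃2024-01-15 00:00:02.868 ░┃       
       ┃2024-01-15 00:00:05.700 ░┃       
━━━━━━━━━━━━━━━━━━━┓0:00:08.534 ░┃       
                   ┃0:00:08.315 ░┃       
───────────────────┨0:00:11.022 ░┃       
5 6 7 8            ┃0:00:12.681 ░┃       
                   ┃0:00:15.714 ░┃       
                   ┃0:00:15.450 ░┃       
                   ┃0:00:18.284 ░┃       
                   ┃0:00:18.457 ▼┃       
               · ─ ┃━━━━━━━━━━━━━┛       
                   ┃                     
━━━━━━━━━━━━━━━━━━━┛                     
                                         


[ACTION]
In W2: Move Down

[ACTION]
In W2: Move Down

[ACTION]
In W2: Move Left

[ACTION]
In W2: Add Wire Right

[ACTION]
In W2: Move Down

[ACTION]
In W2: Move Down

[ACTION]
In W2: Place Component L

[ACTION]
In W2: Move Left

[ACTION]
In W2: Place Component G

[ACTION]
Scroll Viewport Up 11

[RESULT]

                                         
                                         
━━━━━━━━━━━━━━━━━━━━━━━━━┓               
ewer                     ┃               
─────────────────────────┨               
     █   █         █     ┃               
 ███ █ █ █ █████ █ █     ┃               
 █   █ █ █ █   █ █ █     ┃               
██ ███ █ █ █ █ █ ███     ┃               
 █ █   █ █ █ █ █   █     ┃               
 █ █ ███ █ ███ ███ █     ┃               
 █ █   █ █       █ █     ┃━━━━━━━┓       
━━━━━━━━━━━━━━━━━━━━━━━━━┛       ┃       
       ┠─────────────────────────┨       
       ┃2024-01-15 00:00:00.580 ▲┃       
       ┃2024-01-15 00:00:01.356 █┃       
       ┃2024-01-15 00:00:01.881 ░┃       
       ┃2024-01-15 00:00:02.868 ░┃       
       ┃2024-01-15 00:00:05.700 ░┃       
━━━━━━━━━━━━━━━━━━━┓0:00:08.534 ░┃       
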